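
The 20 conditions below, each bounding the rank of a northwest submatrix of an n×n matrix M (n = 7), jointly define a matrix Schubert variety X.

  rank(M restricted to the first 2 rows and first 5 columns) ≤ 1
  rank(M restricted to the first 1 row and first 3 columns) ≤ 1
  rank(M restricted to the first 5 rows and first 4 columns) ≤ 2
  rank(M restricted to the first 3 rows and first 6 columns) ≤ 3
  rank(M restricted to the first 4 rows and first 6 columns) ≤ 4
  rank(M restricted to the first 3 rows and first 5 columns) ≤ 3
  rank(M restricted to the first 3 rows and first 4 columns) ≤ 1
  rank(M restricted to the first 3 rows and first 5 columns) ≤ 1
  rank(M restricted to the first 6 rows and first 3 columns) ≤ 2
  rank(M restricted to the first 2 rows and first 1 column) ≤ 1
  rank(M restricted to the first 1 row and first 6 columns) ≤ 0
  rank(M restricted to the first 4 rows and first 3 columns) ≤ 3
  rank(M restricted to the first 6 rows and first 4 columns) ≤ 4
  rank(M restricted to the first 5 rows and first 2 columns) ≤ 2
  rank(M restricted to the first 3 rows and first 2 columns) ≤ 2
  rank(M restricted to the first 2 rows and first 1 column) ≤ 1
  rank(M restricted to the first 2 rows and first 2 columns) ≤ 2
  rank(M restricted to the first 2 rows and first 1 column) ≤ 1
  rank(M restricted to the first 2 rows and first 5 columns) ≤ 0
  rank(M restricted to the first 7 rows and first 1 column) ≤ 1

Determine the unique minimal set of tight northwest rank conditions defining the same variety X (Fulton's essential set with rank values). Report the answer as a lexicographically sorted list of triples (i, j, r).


Reconstructing r_w from the 20 given conditions:

  i=1: 0, 0, 0, 0, 0, 0, 1
  i=2: 0, 0, 0, 0, 0, 1, 2
  i=3: 1, 1, 1, 1, 1, 2, 3
  i=4: 1, 2, 2, 2, 2, 3, 4
  i=5: 1, 2, 2, 2, 3, 4, 5
  i=6: 1, 2, 2, 3, 4, 5, 6
  i=7: 1, 2, 3, 4, 5, 6, 7

the unique w with this rank table is (7, 6, 1, 2, 5, 4, 3).

Fulton essential set (4 of the 14 Rothe cells):

[(1, 6, 0), (2, 5, 0), (5, 4, 2), (6, 3, 2)]


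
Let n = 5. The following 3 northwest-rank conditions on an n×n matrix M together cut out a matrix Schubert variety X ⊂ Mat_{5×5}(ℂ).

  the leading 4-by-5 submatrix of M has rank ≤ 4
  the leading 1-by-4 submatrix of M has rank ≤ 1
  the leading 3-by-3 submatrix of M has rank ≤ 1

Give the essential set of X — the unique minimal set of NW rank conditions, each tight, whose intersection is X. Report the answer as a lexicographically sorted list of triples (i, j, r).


The tightest implied rank at each (i,j), from the 3 conditions:

  R[1]: 1  1  1  1  1
  R[2]: 1  1  1  2  2
  R[3]: 1  1  1  2  3
  R[4]: 1  2  2  3  4
  R[5]: 1  2  3  4  5

reading off 1-entries of Δ²R: w = (1, 4, 5, 2, 3).

Rothe diagram D(w) (4 cells), 1 SE-corner (essential condition):

[(3, 3, 1)]


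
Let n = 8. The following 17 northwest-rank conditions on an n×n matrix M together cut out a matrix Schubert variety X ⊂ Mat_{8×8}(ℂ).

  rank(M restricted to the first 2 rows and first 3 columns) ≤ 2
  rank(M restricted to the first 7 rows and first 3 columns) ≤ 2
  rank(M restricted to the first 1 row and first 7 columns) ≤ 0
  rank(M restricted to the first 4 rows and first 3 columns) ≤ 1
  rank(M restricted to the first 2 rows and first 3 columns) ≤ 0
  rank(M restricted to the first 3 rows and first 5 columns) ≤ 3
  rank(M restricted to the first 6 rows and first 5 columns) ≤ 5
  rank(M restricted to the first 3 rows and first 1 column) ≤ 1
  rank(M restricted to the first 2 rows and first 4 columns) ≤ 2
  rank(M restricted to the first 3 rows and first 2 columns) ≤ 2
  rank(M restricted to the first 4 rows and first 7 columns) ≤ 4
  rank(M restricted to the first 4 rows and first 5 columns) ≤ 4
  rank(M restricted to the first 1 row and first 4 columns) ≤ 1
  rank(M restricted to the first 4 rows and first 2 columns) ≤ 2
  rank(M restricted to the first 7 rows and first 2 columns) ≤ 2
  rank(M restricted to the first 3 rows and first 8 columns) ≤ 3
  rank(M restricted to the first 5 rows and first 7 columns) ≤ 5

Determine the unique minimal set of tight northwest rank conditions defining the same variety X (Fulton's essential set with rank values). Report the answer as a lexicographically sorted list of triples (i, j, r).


Recovering R(i,j) via the rank-extension bound from the 17 conditions:

  0, 0, 0, 0, 0, 0, 0, 1
  0, 0, 0, 1, 1, 1, 1, 2
  1, 1, 1, 2, 2, 2, 2, 3
  1, 1, 1, 2, 3, 3, 3, 4
  1, 2, 2, 3, 4, 4, 4, 5
  1, 2, 2, 3, 4, 5, 5, 6
  1, 2, 2, 3, 4, 5, 6, 7
  1, 2, 3, 4, 5, 6, 7, 8

the unique w with this rank table is (8, 4, 1, 5, 2, 6, 7, 3).

4 SE-corners of the 14-cell Rothe diagram give Ess(w):

[(1, 7, 0), (2, 3, 0), (4, 3, 1), (7, 3, 2)]


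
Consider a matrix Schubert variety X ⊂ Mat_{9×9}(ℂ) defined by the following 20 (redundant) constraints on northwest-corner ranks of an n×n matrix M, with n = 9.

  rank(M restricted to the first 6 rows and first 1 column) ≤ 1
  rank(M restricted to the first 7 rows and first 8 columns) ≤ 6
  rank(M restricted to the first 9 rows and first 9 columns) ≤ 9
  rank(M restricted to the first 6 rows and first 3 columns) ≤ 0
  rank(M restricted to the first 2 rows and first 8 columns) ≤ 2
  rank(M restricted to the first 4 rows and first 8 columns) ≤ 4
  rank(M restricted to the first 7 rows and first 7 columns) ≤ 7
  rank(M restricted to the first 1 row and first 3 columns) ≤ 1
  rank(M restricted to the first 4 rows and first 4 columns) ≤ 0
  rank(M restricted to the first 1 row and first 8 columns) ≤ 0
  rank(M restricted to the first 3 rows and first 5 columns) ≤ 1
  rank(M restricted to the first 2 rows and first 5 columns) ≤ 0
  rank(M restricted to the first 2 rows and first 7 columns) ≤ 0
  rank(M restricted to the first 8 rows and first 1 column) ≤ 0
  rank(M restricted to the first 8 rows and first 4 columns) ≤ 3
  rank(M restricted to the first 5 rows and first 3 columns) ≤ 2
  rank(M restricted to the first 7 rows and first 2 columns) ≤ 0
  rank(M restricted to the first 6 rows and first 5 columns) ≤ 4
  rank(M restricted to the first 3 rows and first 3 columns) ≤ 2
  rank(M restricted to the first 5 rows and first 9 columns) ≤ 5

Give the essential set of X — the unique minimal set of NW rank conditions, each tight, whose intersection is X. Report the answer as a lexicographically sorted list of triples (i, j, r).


Computing R[i][j] = min implied NW-rank bound (n=9, 20 conditions):

  i=1: 0  0  0  0  0  0  0  0  1
  i=2: 0  0  0  0  0  0  0  1  2
  i=3: 0  0  0  0  1  1  1  2  3
  i=4: 0  0  0  0  1  2  2  3  4
  i=5: 0  0  0  1  2  3  3  4  5
  i=6: 0  0  0  1  2  3  4  5  6
  i=7: 0  0  1  2  3  4  5  6  7
  i=8: 0  1  2  3  4  5  6  7  8
  i=9: 1  2  3  4  5  6  7  8  9

the unique w with this rank table is (9, 8, 5, 6, 4, 7, 3, 2, 1).

D(w) has 32 cells with 6 SE-corners; essential set:

[(1, 8, 0), (2, 7, 0), (4, 4, 0), (6, 3, 0), (7, 2, 0), (8, 1, 0)]


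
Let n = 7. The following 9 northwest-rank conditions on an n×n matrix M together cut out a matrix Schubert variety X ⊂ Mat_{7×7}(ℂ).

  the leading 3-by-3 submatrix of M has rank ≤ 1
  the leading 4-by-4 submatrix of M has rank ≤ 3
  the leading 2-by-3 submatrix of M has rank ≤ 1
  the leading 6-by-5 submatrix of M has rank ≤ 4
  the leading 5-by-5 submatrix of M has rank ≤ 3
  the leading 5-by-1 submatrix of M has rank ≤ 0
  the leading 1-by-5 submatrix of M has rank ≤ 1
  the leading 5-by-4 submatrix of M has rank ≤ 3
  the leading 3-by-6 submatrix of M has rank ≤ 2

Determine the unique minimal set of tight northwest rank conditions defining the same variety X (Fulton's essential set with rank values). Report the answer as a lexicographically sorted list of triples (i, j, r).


Computing R[i][j] = min implied NW-rank bound (n=7, 9 conditions):

  row 1: 0 | 1 | 1 | 1 | 1 | 1 | 1
  row 2: 0 | 1 | 1 | 2 | 2 | 2 | 2
  row 3: 0 | 1 | 1 | 2 | 2 | 2 | 3
  row 4: 0 | 1 | 2 | 3 | 3 | 3 | 4
  row 5: 0 | 1 | 2 | 3 | 3 | 4 | 5
  row 6: 1 | 2 | 3 | 4 | 4 | 5 | 6
  row 7: 1 | 2 | 3 | 4 | 5 | 6 | 7

the unique w with this rank table is (2, 4, 7, 3, 6, 1, 5).

Rothe diagram D(w) (10 cells), 4 SE-corners (essential conditions):

[(3, 3, 1), (3, 6, 2), (5, 1, 0), (5, 5, 3)]


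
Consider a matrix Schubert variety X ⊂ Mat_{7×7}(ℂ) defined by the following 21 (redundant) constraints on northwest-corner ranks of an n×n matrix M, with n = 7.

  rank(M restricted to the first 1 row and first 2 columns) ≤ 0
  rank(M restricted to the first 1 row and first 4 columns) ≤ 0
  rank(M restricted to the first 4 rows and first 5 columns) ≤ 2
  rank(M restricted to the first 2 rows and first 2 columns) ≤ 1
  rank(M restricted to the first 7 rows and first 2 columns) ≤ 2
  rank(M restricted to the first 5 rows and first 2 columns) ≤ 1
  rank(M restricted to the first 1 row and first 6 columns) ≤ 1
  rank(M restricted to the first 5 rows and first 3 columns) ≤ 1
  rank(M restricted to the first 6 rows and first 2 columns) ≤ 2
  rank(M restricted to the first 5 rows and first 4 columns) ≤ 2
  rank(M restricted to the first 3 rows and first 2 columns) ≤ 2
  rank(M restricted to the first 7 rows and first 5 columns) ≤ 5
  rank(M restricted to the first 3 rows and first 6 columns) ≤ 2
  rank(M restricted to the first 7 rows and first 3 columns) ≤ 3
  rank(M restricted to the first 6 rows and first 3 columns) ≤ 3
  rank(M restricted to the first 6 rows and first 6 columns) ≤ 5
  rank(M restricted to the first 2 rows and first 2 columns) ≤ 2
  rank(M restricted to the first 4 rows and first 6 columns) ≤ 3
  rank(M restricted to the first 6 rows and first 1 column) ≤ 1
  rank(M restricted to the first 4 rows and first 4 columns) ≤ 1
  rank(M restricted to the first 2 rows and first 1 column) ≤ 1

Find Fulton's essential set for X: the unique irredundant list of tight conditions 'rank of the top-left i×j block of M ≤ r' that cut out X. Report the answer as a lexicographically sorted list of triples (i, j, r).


Recovering R(i,j) via the rank-extension bound from the 21 conditions:

  row 1: 0 | 0 | 0 | 0 | 1 | 1 | 1
  row 2: 1 | 1 | 1 | 1 | 2 | 2 | 2
  row 3: 1 | 1 | 1 | 1 | 2 | 2 | 3
  row 4: 1 | 1 | 1 | 1 | 2 | 3 | 4
  row 5: 1 | 1 | 1 | 2 | 3 | 4 | 5
  row 6: 1 | 2 | 2 | 3 | 4 | 5 | 6
  row 7: 1 | 2 | 3 | 4 | 5 | 6 | 7

second differences of R give the permutation w = (5, 1, 7, 6, 4, 2, 3).

|D(w)|=13, |Ess(w)|=4:

[(1, 4, 0), (3, 6, 2), (4, 4, 1), (5, 3, 1)]


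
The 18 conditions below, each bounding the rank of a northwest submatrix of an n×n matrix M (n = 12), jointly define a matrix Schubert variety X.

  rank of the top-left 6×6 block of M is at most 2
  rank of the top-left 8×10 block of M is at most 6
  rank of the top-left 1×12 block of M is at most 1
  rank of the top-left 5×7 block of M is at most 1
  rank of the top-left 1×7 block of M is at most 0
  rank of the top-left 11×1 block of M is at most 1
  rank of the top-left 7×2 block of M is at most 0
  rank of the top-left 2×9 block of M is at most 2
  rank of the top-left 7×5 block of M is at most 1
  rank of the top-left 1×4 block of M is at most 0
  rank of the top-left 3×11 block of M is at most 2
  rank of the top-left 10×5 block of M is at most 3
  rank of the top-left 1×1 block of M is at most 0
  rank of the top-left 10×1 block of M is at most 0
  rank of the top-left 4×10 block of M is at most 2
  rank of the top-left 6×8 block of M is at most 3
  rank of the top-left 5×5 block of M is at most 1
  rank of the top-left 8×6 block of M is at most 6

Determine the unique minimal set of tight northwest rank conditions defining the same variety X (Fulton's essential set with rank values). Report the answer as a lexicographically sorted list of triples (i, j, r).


Recovering R(i,j) via the rank-extension bound from the 18 conditions:

  i=1: 0 0 0 0 0 0 0 1 1 1 1 1
  i=2: 0 0 1 1 1 1 1 2 2 2 2 2
  i=3: 0 0 1 1 1 1 1 2 2 2 2 3
  i=4: 0 0 1 1 1 1 1 2 2 2 3 4
  i=5: 0 0 1 1 1 1 1 2 3 3 4 5
  i=6: 0 0 1 1 1 2 2 3 4 4 5 6
  i=7: 0 0 1 1 1 2 3 4 5 5 6 7
  i=8: 0 1 2 2 2 3 4 5 6 6 7 8
  i=9: 0 1 2 3 3 4 5 6 7 7 8 9
  i=10: 0 1 2 3 3 4 5 6 7 8 9 10
  i=11: 1 2 3 4 4 5 6 7 8 9 10 11
  i=12: 1 2 3 4 5 6 7 8 9 10 11 12

the unique w with this rank table is (8, 3, 12, 11, 9, 6, 7, 2, 4, 10, 1, 5).

Rothe diagram D(w) (44 cells), 8 SE-corners (essential conditions):

[(1, 7, 0), (3, 11, 2), (4, 10, 2), (5, 7, 1), (7, 2, 0), (7, 5, 1), (10, 1, 0), (10, 5, 3)]


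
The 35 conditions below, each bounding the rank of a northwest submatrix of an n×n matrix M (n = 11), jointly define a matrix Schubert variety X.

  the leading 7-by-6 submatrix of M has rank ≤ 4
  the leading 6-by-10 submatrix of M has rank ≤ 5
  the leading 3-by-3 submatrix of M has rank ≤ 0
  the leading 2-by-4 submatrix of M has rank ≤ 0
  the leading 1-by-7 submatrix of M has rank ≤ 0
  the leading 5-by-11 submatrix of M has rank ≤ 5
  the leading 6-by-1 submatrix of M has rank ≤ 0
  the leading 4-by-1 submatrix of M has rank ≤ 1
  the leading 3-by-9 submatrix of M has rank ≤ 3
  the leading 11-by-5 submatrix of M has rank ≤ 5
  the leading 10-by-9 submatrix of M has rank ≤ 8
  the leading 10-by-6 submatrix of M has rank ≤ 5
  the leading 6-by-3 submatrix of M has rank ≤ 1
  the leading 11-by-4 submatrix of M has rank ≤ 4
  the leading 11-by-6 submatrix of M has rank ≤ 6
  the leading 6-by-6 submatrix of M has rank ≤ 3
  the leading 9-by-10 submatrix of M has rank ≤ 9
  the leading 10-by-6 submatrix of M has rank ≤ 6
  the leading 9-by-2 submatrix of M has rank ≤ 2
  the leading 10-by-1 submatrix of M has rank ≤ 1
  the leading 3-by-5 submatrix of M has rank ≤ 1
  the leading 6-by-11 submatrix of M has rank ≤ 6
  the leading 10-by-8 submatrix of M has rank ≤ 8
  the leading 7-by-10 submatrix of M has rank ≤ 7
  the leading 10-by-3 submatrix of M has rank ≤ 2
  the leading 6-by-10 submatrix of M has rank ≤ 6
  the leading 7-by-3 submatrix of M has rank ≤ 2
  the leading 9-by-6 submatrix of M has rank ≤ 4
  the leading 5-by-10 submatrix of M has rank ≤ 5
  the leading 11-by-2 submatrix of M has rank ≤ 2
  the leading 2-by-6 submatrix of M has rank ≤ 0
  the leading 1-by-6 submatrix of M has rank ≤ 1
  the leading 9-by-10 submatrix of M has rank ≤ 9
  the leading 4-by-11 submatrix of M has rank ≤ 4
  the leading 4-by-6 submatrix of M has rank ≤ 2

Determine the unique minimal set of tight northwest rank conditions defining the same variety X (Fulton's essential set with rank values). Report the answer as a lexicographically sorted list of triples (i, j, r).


Reconstructing r_w from the 35 given conditions:

  i=1: 0  0  0  0  0  0  0  1  1  1  1
  i=2: 0  0  0  0  0  0  1  2  2  2  2
  i=3: 0  0  0  1  1  1  2  3  3  3  3
  i=4: 0  1  1  2  2  2  3  4  4  4  4
  i=5: 0  1  1  2  3  3  4  5  5  5  5
  i=6: 0  1  1  2  3  3  4  5  5  5  6
  i=7: 1  2  2  3  4  4  5  6  6  6  7
  i=8: 1  2  2  3  4  4  5  6  7  7  8
  i=9: 1  2  2  3  4  4  5  6  7  8  9
  i=10: 1  2  2  3  4  5  6  7  8  9  10
  i=11: 1  2  3  4  5  6  7  8  9  10  11

reading off 1-entries of Δ²R: w = (8, 7, 4, 2, 5, 11, 1, 9, 10, 6, 3).

D(w) has 29 cells with 9 SE-corners; essential set:

[(1, 7, 0), (2, 6, 0), (3, 3, 0), (6, 1, 0), (6, 3, 1), (6, 6, 3), (6, 10, 5), (9, 6, 4), (10, 3, 2)]


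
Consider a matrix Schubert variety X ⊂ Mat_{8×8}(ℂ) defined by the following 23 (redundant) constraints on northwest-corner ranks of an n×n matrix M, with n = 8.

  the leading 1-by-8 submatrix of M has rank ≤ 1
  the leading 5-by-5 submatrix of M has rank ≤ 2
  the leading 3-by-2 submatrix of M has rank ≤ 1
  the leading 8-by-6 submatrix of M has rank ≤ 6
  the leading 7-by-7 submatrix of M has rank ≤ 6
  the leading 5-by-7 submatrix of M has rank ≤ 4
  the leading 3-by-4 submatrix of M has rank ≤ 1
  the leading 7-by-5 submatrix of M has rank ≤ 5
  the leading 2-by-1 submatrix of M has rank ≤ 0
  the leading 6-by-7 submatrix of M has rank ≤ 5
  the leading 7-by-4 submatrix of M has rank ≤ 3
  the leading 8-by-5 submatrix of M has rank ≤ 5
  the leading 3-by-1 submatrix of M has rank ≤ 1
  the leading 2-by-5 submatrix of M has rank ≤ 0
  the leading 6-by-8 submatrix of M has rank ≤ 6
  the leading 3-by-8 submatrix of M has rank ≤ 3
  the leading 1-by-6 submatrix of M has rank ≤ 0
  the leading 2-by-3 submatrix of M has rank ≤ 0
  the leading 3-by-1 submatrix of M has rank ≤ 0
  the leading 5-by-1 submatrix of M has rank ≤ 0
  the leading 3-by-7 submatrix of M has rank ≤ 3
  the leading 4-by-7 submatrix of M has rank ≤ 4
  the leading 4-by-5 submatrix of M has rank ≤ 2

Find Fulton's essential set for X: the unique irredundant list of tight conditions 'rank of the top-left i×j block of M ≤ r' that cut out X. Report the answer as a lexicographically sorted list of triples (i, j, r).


Computing R[i][j] = min implied NW-rank bound (n=8, 23 conditions):

  row 1: 0 0 0 0 0 0 1 1
  row 2: 0 0 0 0 0 1 2 2
  row 3: 0 1 1 1 1 2 3 3
  row 4: 0 1 2 2 2 3 4 4
  row 5: 0 1 2 2 2 3 4 5
  row 6: 1 2 3 3 3 4 5 6
  row 7: 1 2 3 3 4 5 6 7
  row 8: 1 2 3 4 5 6 7 8

so w = (7, 6, 2, 3, 8, 1, 5, 4).

Rothe diagram D(w) (17 cells), 5 SE-corners (essential conditions):

[(1, 6, 0), (2, 5, 0), (5, 1, 0), (5, 5, 2), (7, 4, 3)]


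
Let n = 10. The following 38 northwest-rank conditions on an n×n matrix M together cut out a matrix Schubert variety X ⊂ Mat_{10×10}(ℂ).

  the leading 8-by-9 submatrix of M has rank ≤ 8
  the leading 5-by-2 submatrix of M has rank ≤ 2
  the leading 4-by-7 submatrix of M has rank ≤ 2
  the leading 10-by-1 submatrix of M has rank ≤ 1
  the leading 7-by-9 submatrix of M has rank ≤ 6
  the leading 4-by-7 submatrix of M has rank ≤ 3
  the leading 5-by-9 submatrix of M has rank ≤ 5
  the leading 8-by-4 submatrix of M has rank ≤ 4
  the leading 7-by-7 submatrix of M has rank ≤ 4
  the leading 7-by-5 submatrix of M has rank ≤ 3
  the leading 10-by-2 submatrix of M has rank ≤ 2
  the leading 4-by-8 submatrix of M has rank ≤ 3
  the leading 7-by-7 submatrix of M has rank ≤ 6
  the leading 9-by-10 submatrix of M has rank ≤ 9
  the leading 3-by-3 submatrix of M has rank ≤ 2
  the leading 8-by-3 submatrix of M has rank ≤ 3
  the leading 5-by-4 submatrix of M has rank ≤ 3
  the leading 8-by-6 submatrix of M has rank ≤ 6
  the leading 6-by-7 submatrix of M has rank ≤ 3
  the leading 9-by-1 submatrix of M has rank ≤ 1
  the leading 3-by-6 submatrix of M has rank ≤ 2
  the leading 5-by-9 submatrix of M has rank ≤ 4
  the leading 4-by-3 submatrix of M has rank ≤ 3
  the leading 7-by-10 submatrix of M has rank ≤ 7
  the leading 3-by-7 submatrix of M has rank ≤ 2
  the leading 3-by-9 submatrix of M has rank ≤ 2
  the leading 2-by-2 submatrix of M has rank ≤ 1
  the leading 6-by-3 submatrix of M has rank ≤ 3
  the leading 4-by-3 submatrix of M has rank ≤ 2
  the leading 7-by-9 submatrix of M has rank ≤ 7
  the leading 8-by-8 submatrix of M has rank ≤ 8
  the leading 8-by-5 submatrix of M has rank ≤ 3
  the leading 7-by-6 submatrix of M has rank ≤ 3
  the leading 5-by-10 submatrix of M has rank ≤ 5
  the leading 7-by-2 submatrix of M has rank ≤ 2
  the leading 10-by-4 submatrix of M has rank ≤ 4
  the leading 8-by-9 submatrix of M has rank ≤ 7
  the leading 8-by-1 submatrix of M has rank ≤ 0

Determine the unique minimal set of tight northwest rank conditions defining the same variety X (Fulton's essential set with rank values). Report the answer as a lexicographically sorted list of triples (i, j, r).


Propagating the 38 rank bounds to every northwest block:

  row 1: 0 1 1 1 1 1 1 1 1 1
  row 2: 0 1 2 2 2 2 2 2 2 2
  row 3: 0 1 2 2 2 2 2 2 2 3
  row 4: 0 1 2 2 2 2 2 3 3 4
  row 5: 0 1 2 3 3 3 3 4 4 5
  row 6: 0 1 2 3 3 3 3 4 5 6
  row 7: 0 1 2 3 3 3 4 5 6 7
  row 8: 0 1 2 3 3 4 5 6 7 8
  row 9: 1 2 3 4 4 5 6 7 8 9
  row 10: 1 2 3 4 5 6 7 8 9 10

second differences of R give the permutation w = (2, 3, 10, 8, 4, 9, 7, 6, 1, 5).

Fulton essential set (6 of the 24 Rothe cells):

[(3, 9, 2), (4, 7, 2), (6, 7, 3), (7, 6, 3), (8, 1, 0), (8, 5, 3)]


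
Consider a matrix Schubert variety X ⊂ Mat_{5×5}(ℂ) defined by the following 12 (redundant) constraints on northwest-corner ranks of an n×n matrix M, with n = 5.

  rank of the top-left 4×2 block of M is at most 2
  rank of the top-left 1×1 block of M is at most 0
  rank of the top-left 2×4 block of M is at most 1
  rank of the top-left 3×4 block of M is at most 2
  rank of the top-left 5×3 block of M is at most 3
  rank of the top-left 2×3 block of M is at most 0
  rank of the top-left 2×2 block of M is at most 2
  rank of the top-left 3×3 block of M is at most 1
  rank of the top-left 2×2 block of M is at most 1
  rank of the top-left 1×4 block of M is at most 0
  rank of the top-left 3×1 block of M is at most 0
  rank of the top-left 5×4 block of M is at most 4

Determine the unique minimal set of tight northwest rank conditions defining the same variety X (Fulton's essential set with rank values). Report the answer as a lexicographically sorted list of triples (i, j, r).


Recovering R(i,j) via the rank-extension bound from the 12 conditions:

  R[1]: 0, 0, 0, 0, 1
  R[2]: 0, 0, 0, 1, 2
  R[3]: 0, 1, 1, 2, 3
  R[4]: 1, 2, 2, 3, 4
  R[5]: 1, 2, 3, 4, 5

reading off 1-entries of Δ²R: w = (5, 4, 2, 1, 3).

ℓ(w)=8; the 3 essential cells (i,j,r):

[(1, 4, 0), (2, 3, 0), (3, 1, 0)]


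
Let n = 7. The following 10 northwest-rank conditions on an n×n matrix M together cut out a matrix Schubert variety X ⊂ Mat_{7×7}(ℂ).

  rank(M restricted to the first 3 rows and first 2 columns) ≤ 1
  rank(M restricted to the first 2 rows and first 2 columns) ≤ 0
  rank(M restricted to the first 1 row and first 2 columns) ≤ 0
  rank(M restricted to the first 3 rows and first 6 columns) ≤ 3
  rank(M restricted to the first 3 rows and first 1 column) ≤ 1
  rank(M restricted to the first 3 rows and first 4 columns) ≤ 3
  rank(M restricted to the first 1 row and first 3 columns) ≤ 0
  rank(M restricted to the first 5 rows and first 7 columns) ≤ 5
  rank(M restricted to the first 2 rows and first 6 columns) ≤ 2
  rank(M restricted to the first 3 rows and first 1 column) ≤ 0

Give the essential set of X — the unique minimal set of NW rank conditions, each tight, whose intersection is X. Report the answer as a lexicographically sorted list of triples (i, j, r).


Rank table r_w(7×7) implied by the 10 constraints:

  R[1]: 0, 0, 0, 1, 1, 1, 1
  R[2]: 0, 0, 1, 2, 2, 2, 2
  R[3]: 0, 1, 2, 3, 3, 3, 3
  R[4]: 1, 2, 3, 4, 4, 4, 4
  R[5]: 1, 2, 3, 4, 5, 5, 5
  R[6]: 1, 2, 3, 4, 5, 6, 6
  R[7]: 1, 2, 3, 4, 5, 6, 7

reading off 1-entries of Δ²R: w = (4, 3, 2, 1, 5, 6, 7).

D(w) has 6 cells with 3 SE-corners; essential set:

[(1, 3, 0), (2, 2, 0), (3, 1, 0)]


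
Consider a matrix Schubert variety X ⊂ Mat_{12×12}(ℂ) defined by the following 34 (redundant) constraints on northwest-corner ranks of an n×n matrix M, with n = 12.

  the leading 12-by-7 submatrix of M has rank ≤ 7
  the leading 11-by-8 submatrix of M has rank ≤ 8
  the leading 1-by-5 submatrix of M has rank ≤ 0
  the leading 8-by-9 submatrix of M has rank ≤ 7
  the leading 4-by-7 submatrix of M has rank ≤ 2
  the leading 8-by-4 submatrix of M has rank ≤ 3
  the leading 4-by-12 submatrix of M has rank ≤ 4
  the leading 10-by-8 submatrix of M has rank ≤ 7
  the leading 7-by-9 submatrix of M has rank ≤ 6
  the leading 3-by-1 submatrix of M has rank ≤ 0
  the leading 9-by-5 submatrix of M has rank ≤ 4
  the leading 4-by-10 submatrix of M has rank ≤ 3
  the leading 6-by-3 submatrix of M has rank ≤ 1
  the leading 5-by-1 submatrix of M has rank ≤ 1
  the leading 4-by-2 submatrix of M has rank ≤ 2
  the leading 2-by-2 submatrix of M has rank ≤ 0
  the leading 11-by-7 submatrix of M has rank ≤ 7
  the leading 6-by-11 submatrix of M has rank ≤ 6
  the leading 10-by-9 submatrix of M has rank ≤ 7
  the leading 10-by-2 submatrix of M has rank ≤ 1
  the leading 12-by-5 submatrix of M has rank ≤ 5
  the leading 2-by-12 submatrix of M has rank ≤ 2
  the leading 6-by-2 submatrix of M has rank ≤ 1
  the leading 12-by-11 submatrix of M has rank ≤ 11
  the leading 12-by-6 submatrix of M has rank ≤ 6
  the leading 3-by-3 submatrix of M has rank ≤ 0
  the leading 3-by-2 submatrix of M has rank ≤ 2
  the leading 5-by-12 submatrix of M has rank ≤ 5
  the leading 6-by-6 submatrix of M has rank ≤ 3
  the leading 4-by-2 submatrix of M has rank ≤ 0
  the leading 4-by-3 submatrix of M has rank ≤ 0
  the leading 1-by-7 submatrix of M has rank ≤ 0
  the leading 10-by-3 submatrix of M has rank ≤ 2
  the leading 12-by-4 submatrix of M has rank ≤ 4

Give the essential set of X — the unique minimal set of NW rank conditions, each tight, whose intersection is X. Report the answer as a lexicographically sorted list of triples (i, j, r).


Computing R[i][j] = min implied NW-rank bound (n=12, 34 conditions):

  0, 0, 0, 0, 0, 0, 0, 1, 1, 1, 1, 1
  0, 0, 0, 1, 1, 1, 1, 2, 2, 2, 2, 2
  0, 0, 0, 1, 2, 2, 2, 3, 3, 3, 3, 3
  0, 0, 0, 1, 2, 2, 2, 3, 3, 3, 4, 4
  1, 1, 1, 2, 3, 3, 3, 4, 4, 4, 5, 5
  1, 1, 1, 2, 3, 3, 4, 5, 5, 5, 6, 6
  1, 1, 2, 3, 4, 4, 5, 6, 6, 6, 7, 7
  1, 1, 2, 3, 4, 5, 6, 7, 7, 7, 8, 8
  1, 1, 2, 3, 4, 5, 6, 7, 7, 8, 9, 9
  1, 1, 2, 3, 4, 5, 6, 7, 7, 8, 9, 10
  1, 2, 3, 4, 5, 6, 7, 8, 8, 9, 10, 11
  1, 2, 3, 4, 5, 6, 7, 8, 9, 10, 11, 12

second differences of R give the permutation w = (8, 4, 5, 11, 1, 7, 3, 6, 10, 12, 2, 9).

Fulton essential set (8 of the 29 Rothe cells):

[(1, 7, 0), (4, 3, 0), (4, 7, 2), (4, 10, 3), (6, 3, 1), (6, 6, 3), (10, 2, 1), (10, 9, 7)]


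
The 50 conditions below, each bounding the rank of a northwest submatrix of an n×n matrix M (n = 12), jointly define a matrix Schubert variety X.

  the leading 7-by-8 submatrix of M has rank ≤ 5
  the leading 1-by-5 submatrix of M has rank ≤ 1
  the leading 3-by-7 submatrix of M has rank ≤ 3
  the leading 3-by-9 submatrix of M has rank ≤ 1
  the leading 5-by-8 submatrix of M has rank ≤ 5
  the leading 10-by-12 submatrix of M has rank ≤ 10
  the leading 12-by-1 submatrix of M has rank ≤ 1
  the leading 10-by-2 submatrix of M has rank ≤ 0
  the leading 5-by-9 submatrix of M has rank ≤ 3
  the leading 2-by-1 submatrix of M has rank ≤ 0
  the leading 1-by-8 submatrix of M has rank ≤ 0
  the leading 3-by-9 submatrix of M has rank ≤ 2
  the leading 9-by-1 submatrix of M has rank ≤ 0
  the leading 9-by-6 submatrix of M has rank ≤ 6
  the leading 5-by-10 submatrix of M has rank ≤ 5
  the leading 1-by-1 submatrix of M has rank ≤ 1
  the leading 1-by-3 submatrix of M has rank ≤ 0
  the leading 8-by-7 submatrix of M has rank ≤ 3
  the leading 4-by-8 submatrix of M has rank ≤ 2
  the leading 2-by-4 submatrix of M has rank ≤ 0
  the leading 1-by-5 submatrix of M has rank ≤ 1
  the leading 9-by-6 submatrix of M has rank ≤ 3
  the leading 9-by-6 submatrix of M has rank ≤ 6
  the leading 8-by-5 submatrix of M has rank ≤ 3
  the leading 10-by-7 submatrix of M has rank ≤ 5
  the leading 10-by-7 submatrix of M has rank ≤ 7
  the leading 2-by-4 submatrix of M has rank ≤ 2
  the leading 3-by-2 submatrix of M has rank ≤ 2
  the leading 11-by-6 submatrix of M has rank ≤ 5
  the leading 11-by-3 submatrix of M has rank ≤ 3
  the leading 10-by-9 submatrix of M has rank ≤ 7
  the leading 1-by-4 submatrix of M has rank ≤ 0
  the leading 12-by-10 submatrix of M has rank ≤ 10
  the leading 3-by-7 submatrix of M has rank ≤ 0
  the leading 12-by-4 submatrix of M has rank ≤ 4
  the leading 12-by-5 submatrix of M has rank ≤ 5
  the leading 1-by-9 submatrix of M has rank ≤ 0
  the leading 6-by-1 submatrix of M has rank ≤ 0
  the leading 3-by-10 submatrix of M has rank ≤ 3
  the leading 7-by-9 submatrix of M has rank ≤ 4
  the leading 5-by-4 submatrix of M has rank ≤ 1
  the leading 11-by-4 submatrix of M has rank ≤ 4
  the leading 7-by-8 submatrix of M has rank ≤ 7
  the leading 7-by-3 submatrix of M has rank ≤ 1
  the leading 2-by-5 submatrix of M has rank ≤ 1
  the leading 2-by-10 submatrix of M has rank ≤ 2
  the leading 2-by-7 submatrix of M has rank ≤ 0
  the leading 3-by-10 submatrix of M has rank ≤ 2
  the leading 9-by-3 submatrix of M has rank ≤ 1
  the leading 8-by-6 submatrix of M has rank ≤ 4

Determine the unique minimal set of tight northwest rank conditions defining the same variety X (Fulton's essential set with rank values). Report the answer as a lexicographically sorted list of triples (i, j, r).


Computing R[i][j] = min implied NW-rank bound (n=12, 50 conditions):

  R[1]: 0 | 0 | 0 | 0 | 0 | 0 | 0 | 0 | 0 | 1 | 1 | 1
  R[2]: 0 | 0 | 0 | 0 | 0 | 0 | 0 | 1 | 1 | 2 | 2 | 2
  R[3]: 0 | 0 | 0 | 0 | 0 | 0 | 0 | 1 | 1 | 2 | 3 | 3
  R[4]: 0 | 0 | 1 | 1 | 1 | 1 | 1 | 2 | 2 | 3 | 4 | 4
  R[5]: 0 | 0 | 1 | 1 | 2 | 2 | 2 | 3 | 3 | 4 | 5 | 5
  R[6]: 0 | 0 | 1 | 2 | 3 | 3 | 3 | 4 | 4 | 5 | 6 | 6
  R[7]: 0 | 0 | 1 | 2 | 3 | 3 | 3 | 4 | 4 | 5 | 6 | 7
  R[8]: 0 | 0 | 1 | 2 | 3 | 3 | 3 | 4 | 5 | 6 | 7 | 8
  R[9]: 0 | 0 | 1 | 2 | 3 | 3 | 4 | 5 | 6 | 7 | 8 | 9
  R[10]: 0 | 0 | 1 | 2 | 3 | 4 | 5 | 6 | 7 | 8 | 9 | 10
  R[11]: 1 | 1 | 2 | 3 | 4 | 5 | 6 | 7 | 8 | 9 | 10 | 11
  R[12]: 1 | 2 | 3 | 4 | 5 | 6 | 7 | 8 | 9 | 10 | 11 | 12

giving w = (10, 8, 11, 3, 5, 4, 12, 9, 7, 6, 1, 2) via Δ²R.

|D(w)|=45, |Ess(w)|=8:

[(1, 9, 0), (3, 7, 0), (3, 9, 1), (5, 4, 1), (7, 9, 4), (8, 7, 3), (9, 6, 3), (10, 2, 0)]


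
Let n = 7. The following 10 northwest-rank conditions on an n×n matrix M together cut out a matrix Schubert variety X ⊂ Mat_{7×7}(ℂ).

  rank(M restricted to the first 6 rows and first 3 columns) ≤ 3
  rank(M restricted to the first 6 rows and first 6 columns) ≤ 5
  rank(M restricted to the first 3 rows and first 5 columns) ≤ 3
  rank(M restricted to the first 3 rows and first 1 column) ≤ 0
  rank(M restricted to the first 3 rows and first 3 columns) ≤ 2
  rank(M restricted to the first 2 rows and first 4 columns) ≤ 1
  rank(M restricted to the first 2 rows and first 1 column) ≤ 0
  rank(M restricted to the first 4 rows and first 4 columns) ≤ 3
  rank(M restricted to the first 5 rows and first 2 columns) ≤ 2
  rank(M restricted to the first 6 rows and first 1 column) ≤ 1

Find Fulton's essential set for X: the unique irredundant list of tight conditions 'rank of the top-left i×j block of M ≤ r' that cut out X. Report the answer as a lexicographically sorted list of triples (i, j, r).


The tightest implied rank at each (i,j), from the 10 conditions:

  row 1: 0 | 1 | 1 | 1 | 1 | 1 | 1
  row 2: 0 | 1 | 1 | 1 | 2 | 2 | 2
  row 3: 0 | 1 | 2 | 2 | 3 | 3 | 3
  row 4: 1 | 2 | 3 | 3 | 4 | 4 | 4
  row 5: 1 | 2 | 3 | 4 | 5 | 5 | 5
  row 6: 1 | 2 | 3 | 4 | 5 | 5 | 6
  row 7: 1 | 2 | 3 | 4 | 5 | 6 | 7

giving w = (2, 5, 3, 1, 4, 7, 6) via Δ²R.

Fulton essential set (3 of the 6 Rothe cells):

[(2, 4, 1), (3, 1, 0), (6, 6, 5)]


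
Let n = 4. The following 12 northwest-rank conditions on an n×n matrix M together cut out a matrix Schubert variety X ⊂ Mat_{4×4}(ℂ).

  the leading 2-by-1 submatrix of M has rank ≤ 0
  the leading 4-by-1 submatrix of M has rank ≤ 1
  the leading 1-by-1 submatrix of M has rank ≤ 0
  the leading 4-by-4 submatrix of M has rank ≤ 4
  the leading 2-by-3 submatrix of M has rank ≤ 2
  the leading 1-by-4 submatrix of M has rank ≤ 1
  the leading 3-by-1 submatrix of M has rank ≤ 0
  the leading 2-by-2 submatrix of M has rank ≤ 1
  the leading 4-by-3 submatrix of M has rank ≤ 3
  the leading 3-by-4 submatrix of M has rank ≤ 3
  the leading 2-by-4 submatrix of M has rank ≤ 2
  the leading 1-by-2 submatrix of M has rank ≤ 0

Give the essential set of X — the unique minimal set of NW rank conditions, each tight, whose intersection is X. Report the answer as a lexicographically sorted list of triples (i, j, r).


Reconstructing r_w from the 12 given conditions:

  0 | 0 | 1 | 1
  0 | 1 | 2 | 2
  0 | 1 | 2 | 3
  1 | 2 | 3 | 4

hence w(1..4) = (3, 2, 4, 1).

Fulton essential set (2 of the 4 Rothe cells):

[(1, 2, 0), (3, 1, 0)]


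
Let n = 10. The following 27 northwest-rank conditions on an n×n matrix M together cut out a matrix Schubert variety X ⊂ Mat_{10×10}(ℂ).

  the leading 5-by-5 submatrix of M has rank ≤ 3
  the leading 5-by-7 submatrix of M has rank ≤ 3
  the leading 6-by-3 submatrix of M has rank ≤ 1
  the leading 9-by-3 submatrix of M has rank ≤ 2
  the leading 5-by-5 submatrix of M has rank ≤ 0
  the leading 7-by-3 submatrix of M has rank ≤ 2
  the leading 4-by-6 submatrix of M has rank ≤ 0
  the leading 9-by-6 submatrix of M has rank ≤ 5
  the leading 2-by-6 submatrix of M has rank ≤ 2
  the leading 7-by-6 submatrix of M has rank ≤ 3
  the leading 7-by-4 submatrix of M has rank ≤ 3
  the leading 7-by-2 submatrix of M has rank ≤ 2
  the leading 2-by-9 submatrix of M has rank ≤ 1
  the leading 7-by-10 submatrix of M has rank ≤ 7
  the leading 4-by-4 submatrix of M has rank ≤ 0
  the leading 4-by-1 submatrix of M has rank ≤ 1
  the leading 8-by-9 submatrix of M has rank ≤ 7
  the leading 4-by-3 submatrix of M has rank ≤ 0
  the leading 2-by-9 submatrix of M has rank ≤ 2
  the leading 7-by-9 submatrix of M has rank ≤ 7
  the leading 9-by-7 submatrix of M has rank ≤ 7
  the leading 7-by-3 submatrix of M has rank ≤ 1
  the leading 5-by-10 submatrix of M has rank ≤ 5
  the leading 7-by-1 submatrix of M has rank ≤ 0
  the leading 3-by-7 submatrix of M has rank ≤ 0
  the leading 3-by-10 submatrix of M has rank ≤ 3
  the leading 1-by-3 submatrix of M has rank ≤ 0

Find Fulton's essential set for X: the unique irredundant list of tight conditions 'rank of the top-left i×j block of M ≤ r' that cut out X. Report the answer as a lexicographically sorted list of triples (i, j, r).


Recovering R(i,j) via the rank-extension bound from the 27 conditions:

  row 1: 0 0 0 0 0 0 0 1 1 1
  row 2: 0 0 0 0 0 0 0 1 1 2
  row 3: 0 0 0 0 0 0 0 1 2 3
  row 4: 0 0 0 0 0 0 1 2 3 4
  row 5: 0 0 0 0 0 1 2 3 4 5
  row 6: 0 1 1 1 1 2 3 4 5 6
  row 7: 0 1 1 2 2 3 4 5 6 7
  row 8: 1 2 2 3 3 4 5 6 7 8
  row 9: 1 2 2 3 4 5 6 7 8 9
  row 10: 1 2 3 4 5 6 7 8 9 10

the unique w with this rank table is (8, 10, 9, 7, 6, 2, 4, 1, 5, 3).

Fulton essential set (7 of the 37 Rothe cells):

[(2, 9, 1), (3, 7, 0), (4, 6, 0), (5, 5, 0), (7, 1, 0), (7, 3, 1), (9, 3, 2)]


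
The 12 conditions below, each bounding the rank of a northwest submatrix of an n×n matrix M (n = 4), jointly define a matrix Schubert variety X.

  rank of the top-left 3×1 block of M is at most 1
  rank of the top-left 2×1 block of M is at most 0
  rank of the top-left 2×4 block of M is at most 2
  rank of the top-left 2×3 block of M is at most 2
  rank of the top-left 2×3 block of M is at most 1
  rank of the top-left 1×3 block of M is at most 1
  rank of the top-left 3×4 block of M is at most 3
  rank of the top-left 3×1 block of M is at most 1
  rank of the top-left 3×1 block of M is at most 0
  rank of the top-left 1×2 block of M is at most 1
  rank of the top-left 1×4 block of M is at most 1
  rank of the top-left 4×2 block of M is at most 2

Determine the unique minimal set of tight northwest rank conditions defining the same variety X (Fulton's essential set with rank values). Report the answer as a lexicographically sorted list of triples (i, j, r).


The tightest implied rank at each (i,j), from the 12 conditions:

  R[1]: 0  1  1  1
  R[2]: 0  1  1  2
  R[3]: 0  1  2  3
  R[4]: 1  2  3  4

reading off 1-entries of Δ²R: w = (2, 4, 3, 1).

2 SE-corners of the 4-cell Rothe diagram give Ess(w):

[(2, 3, 1), (3, 1, 0)]


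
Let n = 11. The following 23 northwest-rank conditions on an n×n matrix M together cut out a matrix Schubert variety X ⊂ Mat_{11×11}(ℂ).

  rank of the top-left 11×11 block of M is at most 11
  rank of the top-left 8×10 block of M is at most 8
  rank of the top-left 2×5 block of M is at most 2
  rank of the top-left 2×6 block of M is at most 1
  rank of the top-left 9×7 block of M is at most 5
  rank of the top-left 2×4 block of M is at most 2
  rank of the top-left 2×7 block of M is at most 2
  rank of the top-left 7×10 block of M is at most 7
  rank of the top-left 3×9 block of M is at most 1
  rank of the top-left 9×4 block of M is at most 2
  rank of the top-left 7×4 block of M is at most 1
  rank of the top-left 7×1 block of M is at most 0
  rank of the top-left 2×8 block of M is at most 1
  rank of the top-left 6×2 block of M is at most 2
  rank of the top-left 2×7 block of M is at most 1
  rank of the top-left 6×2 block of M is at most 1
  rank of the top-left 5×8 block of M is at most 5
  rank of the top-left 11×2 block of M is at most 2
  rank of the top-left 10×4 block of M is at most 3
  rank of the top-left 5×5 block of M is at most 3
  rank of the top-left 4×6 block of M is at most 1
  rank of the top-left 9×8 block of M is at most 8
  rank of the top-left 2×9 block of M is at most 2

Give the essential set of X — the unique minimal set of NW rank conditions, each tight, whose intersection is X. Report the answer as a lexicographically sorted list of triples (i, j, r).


The tightest implied rank at each (i,j), from the 23 conditions:

  row 1: 0, 1, 1, 1, 1, 1, 1, 1, 1, 1, 1
  row 2: 0, 1, 1, 1, 1, 1, 1, 1, 1, 2, 2
  row 3: 0, 1, 1, 1, 1, 1, 1, 1, 1, 2, 3
  row 4: 0, 1, 1, 1, 1, 1, 2, 2, 2, 3, 4
  row 5: 0, 1, 1, 1, 2, 2, 3, 3, 3, 4, 5
  row 6: 0, 1, 1, 1, 2, 3, 4, 4, 4, 5, 6
  row 7: 0, 1, 1, 1, 2, 3, 4, 5, 5, 6, 7
  row 8: 1, 2, 2, 2, 3, 4, 5, 6, 6, 7, 8
  row 9: 1, 2, 2, 2, 3, 4, 5, 6, 7, 8, 9
  row 10: 1, 2, 3, 3, 4, 5, 6, 7, 8, 9, 10
  row 11: 1, 2, 3, 4, 5, 6, 7, 8, 9, 10, 11

the unique w with this rank table is (2, 10, 11, 7, 5, 6, 8, 1, 9, 3, 4).

D(w) has 33 cells with 5 SE-corners; essential set:

[(3, 9, 1), (4, 6, 1), (7, 1, 0), (7, 4, 1), (9, 4, 2)]


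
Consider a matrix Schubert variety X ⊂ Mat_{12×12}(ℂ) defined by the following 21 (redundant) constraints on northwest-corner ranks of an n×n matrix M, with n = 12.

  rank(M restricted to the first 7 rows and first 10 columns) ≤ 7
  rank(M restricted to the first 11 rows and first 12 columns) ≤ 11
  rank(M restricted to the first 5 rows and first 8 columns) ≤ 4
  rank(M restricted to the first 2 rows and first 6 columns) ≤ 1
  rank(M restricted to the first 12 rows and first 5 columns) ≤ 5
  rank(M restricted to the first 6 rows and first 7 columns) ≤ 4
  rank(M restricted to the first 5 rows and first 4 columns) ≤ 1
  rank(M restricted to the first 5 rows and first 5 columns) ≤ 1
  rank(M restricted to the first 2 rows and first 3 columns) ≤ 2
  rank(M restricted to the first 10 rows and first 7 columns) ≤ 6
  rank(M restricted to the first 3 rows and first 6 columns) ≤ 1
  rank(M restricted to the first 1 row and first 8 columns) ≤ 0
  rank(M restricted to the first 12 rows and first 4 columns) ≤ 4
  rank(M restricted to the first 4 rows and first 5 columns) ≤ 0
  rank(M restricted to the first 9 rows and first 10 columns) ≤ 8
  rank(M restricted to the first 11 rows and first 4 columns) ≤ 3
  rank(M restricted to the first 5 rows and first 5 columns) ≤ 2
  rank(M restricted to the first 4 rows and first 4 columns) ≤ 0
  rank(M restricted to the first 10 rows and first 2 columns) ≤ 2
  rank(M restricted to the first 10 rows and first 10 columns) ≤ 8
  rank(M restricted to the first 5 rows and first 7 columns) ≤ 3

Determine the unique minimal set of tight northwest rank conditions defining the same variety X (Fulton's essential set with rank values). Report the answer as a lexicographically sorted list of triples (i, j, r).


Propagating the 21 rank bounds to every northwest block:

  row 1: 0 | 0 | 0 | 0 | 0 | 0 | 0 | 0 | 1 | 1 | 1 | 1
  row 2: 0 | 0 | 0 | 0 | 0 | 1 | 1 | 1 | 2 | 2 | 2 | 2
  row 3: 0 | 0 | 0 | 0 | 0 | 1 | 2 | 2 | 3 | 3 | 3 | 3
  row 4: 0 | 0 | 0 | 0 | 0 | 1 | 2 | 3 | 4 | 4 | 4 | 4
  row 5: 1 | 1 | 1 | 1 | 1 | 2 | 3 | 4 | 5 | 5 | 5 | 5
  row 6: 1 | 2 | 2 | 2 | 2 | 3 | 4 | 5 | 6 | 6 | 6 | 6
  row 7: 1 | 2 | 3 | 3 | 3 | 4 | 5 | 6 | 7 | 7 | 7 | 7
  row 8: 1 | 2 | 3 | 3 | 4 | 5 | 6 | 7 | 8 | 8 | 8 | 8
  row 9: 1 | 2 | 3 | 3 | 4 | 5 | 6 | 7 | 8 | 8 | 9 | 9
  row 10: 1 | 2 | 3 | 3 | 4 | 5 | 6 | 7 | 8 | 8 | 9 | 10
  row 11: 1 | 2 | 3 | 3 | 4 | 5 | 6 | 7 | 8 | 9 | 10 | 11
  row 12: 1 | 2 | 3 | 4 | 5 | 6 | 7 | 8 | 9 | 10 | 11 | 12

reading off 1-entries of Δ²R: w = (9, 6, 7, 8, 1, 2, 3, 5, 11, 12, 10, 4).

|D(w)|=29, |Ess(w)|=4:

[(1, 8, 0), (4, 5, 0), (10, 10, 8), (11, 4, 3)]
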